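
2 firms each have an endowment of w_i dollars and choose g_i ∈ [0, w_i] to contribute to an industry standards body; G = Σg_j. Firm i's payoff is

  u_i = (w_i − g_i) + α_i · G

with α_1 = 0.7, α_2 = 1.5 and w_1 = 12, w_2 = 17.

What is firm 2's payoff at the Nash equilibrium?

∂u_i/∂g_i = α_i − 1, so firm i contributes w_i if α_i > 1, else 0.
α_i > 1 for i ∈ {2}; NE contributions (0, 17), G = 17.
u_2 = (17 − 17) + 1.5·17 = 25.5.

25.5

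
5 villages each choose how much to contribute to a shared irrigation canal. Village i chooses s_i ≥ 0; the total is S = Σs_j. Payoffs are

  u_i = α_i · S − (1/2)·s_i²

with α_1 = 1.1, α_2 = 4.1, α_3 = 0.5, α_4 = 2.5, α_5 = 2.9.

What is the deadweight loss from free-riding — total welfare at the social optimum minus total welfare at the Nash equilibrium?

201.28

Village i's FOC: ∂u_i/∂s_i = α_i − s_i = 0, so s_i* = α_i.
NE contributions = (1.1, 4.1, 0.5, 2.5, 2.9); S = 11.1.
W^NE = (Σα)·S − ½Σα_i² = 11.1² − ½·32.93 = 106.745.
Planner sets s_i = Σα_j = 11.1 for every i, so S^SO = 5·11.1 = 55.5.
W^SO = (Σα)·S^SO − ½·5·(Σα)² = (5/2)·11.1² = 308.025.
Deadweight loss = W^SO − W^NE = 201.28.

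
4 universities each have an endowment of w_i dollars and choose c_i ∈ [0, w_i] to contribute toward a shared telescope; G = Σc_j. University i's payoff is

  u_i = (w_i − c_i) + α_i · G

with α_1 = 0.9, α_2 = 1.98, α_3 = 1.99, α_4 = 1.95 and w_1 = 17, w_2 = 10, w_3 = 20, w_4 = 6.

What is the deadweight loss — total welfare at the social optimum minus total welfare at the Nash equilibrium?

98.94

∂u_i/∂c_i = α_i − 1, so university i contributes w_i if α_i > 1, else 0.
α_i > 1 for i ∈ {2, 3, 4}; NE contributions (0, 10, 20, 6), G = 36.
W^NE = Σw_i − G^NE + (Σα_i)·G^NE = 53 + 5.82·36 = 262.52.
Planner: ∂(Σu_j)/∂c_i = Σα_j − 1 = 5.82 > 0, so everyone contributes w_i; G^SO = 53, W^SO = 53 + 5.82·53 = 361.46.
Deadweight loss = 98.94.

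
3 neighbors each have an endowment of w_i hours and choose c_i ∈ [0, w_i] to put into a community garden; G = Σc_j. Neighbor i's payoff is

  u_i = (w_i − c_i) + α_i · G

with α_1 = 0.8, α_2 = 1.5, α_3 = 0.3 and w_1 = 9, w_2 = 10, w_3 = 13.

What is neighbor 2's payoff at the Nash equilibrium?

15

∂u_i/∂c_i = α_i − 1, so neighbor i contributes w_i if α_i > 1, else 0.
α_i > 1 for i ∈ {2}; NE contributions (0, 10, 0), G = 10.
u_2 = (10 − 10) + 1.5·10 = 15.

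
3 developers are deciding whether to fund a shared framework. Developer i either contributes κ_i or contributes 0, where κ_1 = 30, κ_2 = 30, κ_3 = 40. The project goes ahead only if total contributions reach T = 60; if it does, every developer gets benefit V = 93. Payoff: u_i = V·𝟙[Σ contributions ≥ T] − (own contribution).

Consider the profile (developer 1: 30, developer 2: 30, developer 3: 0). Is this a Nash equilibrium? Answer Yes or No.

Total = 60 ≥ 60: provided.
Developer 1 (pledges 30, payoff 63): dropping to 0 → total 30, payoff 0. No gain.
Developer 2 (pledges 30, payoff 63): dropping to 0 → total 30, payoff 0. No gain.
Developer 3 (pledges 0, payoff 93): pledging 40 → total 100, payoff 53. No gain.

Yes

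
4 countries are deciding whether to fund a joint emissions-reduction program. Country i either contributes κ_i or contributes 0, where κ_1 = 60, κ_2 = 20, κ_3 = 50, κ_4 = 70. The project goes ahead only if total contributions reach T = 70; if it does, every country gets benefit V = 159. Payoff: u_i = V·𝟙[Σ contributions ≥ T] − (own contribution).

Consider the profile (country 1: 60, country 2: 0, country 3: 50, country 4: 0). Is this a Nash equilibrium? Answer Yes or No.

Total = 110 ≥ 70: provided.
Country 1 (pledges 60, payoff 99): dropping to 0 → total 50, payoff 0. No gain.
Country 2 (pledges 0, payoff 159): pledging 20 → total 130, payoff 139. No gain.
Country 3 (pledges 50, payoff 109): dropping to 0 → total 60, payoff 0. No gain.
Country 4 (pledges 0, payoff 159): pledging 70 → total 180, payoff 89. No gain.

Yes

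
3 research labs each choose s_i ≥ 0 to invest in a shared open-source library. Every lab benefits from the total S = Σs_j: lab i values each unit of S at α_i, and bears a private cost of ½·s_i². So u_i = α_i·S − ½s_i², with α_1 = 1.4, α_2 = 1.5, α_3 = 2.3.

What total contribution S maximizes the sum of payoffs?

15.6

Planner FOC: ∂(Σu_j)/∂s_i = (Σα_j) − s_i = 0, so s_i^SO = Σα_j = 5.2 for every i; S^SO = 15.6.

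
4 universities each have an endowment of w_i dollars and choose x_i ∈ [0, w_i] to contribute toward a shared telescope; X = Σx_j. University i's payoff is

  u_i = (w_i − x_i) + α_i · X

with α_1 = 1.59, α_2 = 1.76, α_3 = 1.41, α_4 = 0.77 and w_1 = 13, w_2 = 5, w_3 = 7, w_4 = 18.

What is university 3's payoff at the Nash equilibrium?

∂u_i/∂x_i = α_i − 1, so university i contributes w_i if α_i > 1, else 0.
α_i > 1 for i ∈ {1, 2, 3}; NE contributions (13, 5, 7, 0), X = 25.
u_3 = (7 − 7) + 1.41·25 = 35.25.

35.25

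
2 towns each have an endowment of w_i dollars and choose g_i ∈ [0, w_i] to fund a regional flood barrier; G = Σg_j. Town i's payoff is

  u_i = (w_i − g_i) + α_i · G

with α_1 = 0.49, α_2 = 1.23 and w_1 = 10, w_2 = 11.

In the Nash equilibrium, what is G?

∂u_i/∂g_i = α_i − 1, so town i contributes w_i if α_i > 1, else 0.
α_i > 1 for i ∈ {2}; NE contributions (0, 11), G = 11.

11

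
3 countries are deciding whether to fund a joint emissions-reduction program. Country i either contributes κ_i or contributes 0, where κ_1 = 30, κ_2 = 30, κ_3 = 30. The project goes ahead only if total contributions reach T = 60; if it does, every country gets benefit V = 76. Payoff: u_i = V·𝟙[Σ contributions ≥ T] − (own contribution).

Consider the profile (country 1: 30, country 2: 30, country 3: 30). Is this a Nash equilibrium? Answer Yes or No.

Total = 90 ≥ 60: provided.
Country 1 (pledges 30, payoff 46): dropping to 0 → total 60, payoff 76. Profitable deviation.

No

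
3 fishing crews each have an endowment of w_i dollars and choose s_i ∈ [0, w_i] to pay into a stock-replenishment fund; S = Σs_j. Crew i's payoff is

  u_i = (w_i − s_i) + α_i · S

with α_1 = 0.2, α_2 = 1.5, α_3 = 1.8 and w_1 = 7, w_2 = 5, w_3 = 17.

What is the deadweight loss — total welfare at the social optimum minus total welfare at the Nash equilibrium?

∂u_i/∂s_i = α_i − 1, so crew i contributes w_i if α_i > 1, else 0.
α_i > 1 for i ∈ {2, 3}; NE contributions (0, 5, 17), S = 22.
W^NE = Σw_i − S^NE + (Σα_i)·S^NE = 29 + 2.5·22 = 84.
Planner: ∂(Σu_j)/∂s_i = Σα_j − 1 = 2.5 > 0, so everyone contributes w_i; S^SO = 29, W^SO = 29 + 2.5·29 = 101.5.
Deadweight loss = 17.5.

17.5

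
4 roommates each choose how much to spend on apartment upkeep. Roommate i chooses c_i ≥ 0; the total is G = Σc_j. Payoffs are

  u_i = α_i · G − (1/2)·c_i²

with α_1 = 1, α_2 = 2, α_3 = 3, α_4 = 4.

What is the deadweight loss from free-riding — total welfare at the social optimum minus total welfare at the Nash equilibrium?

Roommate i's FOC: ∂u_i/∂c_i = α_i − c_i = 0, so c_i* = α_i.
NE contributions = (1, 2, 3, 4); G = 10.
W^NE = (Σα)·G − ½Σα_i² = 10² − ½·30 = 85.
Planner sets c_i = Σα_j = 10 for every i, so G^SO = 4·10 = 40.
W^SO = (Σα)·G^SO − ½·4·(Σα)² = (4/2)·10² = 200.
Deadweight loss = W^SO − W^NE = 115.

115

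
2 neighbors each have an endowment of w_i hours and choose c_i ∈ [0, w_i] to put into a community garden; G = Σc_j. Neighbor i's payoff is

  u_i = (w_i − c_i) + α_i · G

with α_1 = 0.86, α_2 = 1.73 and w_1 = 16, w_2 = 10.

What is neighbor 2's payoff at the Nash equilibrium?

17.3

∂u_i/∂c_i = α_i − 1, so neighbor i contributes w_i if α_i > 1, else 0.
α_i > 1 for i ∈ {2}; NE contributions (0, 10), G = 10.
u_2 = (10 − 10) + 1.73·10 = 17.3.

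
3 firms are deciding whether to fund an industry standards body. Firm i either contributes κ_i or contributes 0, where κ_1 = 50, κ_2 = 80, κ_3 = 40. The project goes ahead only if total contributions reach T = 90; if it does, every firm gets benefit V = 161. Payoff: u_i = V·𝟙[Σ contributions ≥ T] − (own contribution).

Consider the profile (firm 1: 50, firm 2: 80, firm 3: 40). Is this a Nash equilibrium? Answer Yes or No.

No

Total = 170 ≥ 90: provided.
Firm 1 (pledges 50, payoff 111): dropping to 0 → total 120, payoff 161. Profitable deviation.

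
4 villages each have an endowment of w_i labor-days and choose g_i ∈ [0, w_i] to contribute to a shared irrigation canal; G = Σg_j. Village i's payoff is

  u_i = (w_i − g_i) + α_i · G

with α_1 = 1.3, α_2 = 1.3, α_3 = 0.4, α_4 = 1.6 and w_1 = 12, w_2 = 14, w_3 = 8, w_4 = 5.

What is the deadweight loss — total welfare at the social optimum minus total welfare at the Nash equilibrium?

∂u_i/∂g_i = α_i − 1, so village i contributes w_i if α_i > 1, else 0.
α_i > 1 for i ∈ {1, 2, 4}; NE contributions (12, 14, 0, 5), G = 31.
W^NE = Σw_i − G^NE + (Σα_i)·G^NE = 39 + 3.6·31 = 150.6.
Planner: ∂(Σu_j)/∂g_i = Σα_j − 1 = 3.6 > 0, so everyone contributes w_i; G^SO = 39, W^SO = 39 + 3.6·39 = 179.4.
Deadweight loss = 28.8.

28.8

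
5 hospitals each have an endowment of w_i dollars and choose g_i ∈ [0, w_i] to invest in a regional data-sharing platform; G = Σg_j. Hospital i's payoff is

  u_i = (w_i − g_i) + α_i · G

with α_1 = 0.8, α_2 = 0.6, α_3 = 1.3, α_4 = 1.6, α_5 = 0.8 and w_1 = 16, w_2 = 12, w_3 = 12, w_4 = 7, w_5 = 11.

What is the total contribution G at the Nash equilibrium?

∂u_i/∂g_i = α_i − 1, so hospital i contributes w_i if α_i > 1, else 0.
α_i > 1 for i ∈ {3, 4}; NE contributions (0, 0, 12, 7, 0), G = 19.

19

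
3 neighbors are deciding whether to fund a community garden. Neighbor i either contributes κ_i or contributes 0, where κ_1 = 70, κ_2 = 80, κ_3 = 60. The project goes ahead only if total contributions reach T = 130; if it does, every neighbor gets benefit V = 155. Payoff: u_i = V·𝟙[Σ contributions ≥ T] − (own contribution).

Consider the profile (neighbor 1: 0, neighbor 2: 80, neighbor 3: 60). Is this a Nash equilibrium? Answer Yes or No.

Yes

Total = 140 ≥ 130: provided.
Neighbor 1 (pledges 0, payoff 155): pledging 70 → total 210, payoff 85. No gain.
Neighbor 2 (pledges 80, payoff 75): dropping to 0 → total 60, payoff 0. No gain.
Neighbor 3 (pledges 60, payoff 95): dropping to 0 → total 80, payoff 0. No gain.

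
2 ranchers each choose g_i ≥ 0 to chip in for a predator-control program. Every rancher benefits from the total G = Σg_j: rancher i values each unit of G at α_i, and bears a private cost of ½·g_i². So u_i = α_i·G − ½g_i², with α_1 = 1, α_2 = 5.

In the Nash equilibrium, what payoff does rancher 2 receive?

Rancher i's FOC: ∂u_i/∂g_i = α_i − g_i = 0, so g_i* = α_i.
NE contributions = (1, 5); G = 6.
u_2 = α_2·G − ½·(g_2)² = 5·6 − ½·5² = 17.5.

17.5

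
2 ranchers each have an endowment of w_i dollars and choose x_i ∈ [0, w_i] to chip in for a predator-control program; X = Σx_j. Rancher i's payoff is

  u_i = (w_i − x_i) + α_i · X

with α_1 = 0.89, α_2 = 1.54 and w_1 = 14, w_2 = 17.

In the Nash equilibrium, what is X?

17

∂u_i/∂x_i = α_i − 1, so rancher i contributes w_i if α_i > 1, else 0.
α_i > 1 for i ∈ {2}; NE contributions (0, 17), X = 17.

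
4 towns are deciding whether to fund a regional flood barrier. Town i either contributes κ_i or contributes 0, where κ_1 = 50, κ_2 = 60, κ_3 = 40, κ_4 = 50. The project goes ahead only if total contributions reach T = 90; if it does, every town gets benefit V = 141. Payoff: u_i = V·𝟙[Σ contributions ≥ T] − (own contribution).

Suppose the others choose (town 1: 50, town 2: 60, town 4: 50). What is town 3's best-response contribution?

Others' total = 160 ≥ 90; contributing adds cost 40 for no extra benefit.
Best response: 0.

0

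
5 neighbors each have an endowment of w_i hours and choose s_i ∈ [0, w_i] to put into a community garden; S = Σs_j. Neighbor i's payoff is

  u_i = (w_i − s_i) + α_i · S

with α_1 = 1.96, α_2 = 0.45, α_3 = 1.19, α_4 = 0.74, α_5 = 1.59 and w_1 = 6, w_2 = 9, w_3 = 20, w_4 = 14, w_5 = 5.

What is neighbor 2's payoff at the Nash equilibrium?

∂u_i/∂s_i = α_i − 1, so neighbor i contributes w_i if α_i > 1, else 0.
α_i > 1 for i ∈ {1, 3, 5}; NE contributions (6, 0, 20, 0, 5), S = 31.
u_2 = (9 − 0) + 0.45·31 = 22.95.

22.95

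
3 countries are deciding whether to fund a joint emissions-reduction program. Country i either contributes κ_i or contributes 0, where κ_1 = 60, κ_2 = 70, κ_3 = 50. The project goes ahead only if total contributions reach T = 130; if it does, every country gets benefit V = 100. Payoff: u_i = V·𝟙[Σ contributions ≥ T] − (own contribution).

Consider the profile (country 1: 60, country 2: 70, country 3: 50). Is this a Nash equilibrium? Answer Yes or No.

No

Total = 180 ≥ 130: provided.
Country 1 (pledges 60, payoff 40): dropping to 0 → total 120, payoff 0. No gain.
Country 2 (pledges 70, payoff 30): dropping to 0 → total 110, payoff 0. No gain.
Country 3 (pledges 50, payoff 50): dropping to 0 → total 130, payoff 100. Profitable deviation.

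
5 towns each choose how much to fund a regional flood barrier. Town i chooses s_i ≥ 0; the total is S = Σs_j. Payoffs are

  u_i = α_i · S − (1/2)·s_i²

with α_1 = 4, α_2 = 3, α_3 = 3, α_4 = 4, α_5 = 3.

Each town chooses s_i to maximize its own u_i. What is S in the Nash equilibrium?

Town i's FOC: ∂u_i/∂s_i = α_i − s_i = 0, so s_i* = α_i.
NE contributions = (4, 3, 3, 4, 3); S = 17.

17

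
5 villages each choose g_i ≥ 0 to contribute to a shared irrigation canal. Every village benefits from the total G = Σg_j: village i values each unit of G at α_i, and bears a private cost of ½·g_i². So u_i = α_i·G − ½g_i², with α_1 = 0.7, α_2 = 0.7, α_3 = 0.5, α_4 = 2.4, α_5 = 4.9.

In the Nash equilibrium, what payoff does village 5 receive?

33.075

Village i's FOC: ∂u_i/∂g_i = α_i − g_i = 0, so g_i* = α_i.
NE contributions = (0.7, 0.7, 0.5, 2.4, 4.9); G = 9.2.
u_5 = α_5·G − ½·(g_5)² = 4.9·9.2 − ½·4.9² = 33.075.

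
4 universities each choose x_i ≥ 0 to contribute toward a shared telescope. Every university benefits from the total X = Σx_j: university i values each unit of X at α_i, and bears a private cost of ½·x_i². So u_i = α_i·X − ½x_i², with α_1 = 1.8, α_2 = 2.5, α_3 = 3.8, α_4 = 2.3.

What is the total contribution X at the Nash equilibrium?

University i's FOC: ∂u_i/∂x_i = α_i − x_i = 0, so x_i* = α_i.
NE contributions = (1.8, 2.5, 3.8, 2.3); X = 10.4.

10.4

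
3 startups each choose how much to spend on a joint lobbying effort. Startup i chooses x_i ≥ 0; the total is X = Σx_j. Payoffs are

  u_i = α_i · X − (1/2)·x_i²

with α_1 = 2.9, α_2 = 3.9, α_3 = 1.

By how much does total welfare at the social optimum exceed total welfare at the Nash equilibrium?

42.73

Startup i's FOC: ∂u_i/∂x_i = α_i − x_i = 0, so x_i* = α_i.
NE contributions = (2.9, 3.9, 1); X = 7.8.
W^NE = (Σα)·X − ½Σα_i² = 7.8² − ½·24.62 = 48.53.
Planner sets x_i = Σα_j = 7.8 for every i, so X^SO = 3·7.8 = 23.4.
W^SO = (Σα)·X^SO − ½·3·(Σα)² = (3/2)·7.8² = 91.26.
Deadweight loss = W^SO − W^NE = 42.73.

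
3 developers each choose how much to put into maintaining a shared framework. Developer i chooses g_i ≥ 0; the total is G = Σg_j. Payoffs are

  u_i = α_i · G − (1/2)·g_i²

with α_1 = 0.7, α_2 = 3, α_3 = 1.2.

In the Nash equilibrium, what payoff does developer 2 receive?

10.2

Developer i's FOC: ∂u_i/∂g_i = α_i − g_i = 0, so g_i* = α_i.
NE contributions = (0.7, 3, 1.2); G = 4.9.
u_2 = α_2·G − ½·(g_2)² = 3·4.9 − ½·3² = 10.2.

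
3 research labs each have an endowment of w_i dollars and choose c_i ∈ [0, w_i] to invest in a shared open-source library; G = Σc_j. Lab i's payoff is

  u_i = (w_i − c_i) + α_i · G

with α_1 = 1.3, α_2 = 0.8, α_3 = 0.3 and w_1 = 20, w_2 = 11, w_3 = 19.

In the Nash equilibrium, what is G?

20

∂u_i/∂c_i = α_i − 1, so lab i contributes w_i if α_i > 1, else 0.
α_i > 1 for i ∈ {1}; NE contributions (20, 0, 0), G = 20.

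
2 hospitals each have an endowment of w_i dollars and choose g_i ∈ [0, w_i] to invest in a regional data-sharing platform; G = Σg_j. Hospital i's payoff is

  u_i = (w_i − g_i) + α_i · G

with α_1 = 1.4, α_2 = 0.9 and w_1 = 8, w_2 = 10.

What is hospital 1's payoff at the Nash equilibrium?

∂u_i/∂g_i = α_i − 1, so hospital i contributes w_i if α_i > 1, else 0.
α_i > 1 for i ∈ {1}; NE contributions (8, 0), G = 8.
u_1 = (8 − 8) + 1.4·8 = 11.2.

11.2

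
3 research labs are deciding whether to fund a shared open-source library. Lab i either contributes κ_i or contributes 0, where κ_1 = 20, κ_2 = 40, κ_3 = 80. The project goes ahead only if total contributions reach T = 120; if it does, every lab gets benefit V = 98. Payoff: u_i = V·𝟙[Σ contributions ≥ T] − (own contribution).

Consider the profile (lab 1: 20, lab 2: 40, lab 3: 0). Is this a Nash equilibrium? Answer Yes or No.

Total = 60 < 120: not provided.
Lab 1 (pledges 20, payoff -20): dropping to 0 → total 40, payoff 0. Profitable deviation.

No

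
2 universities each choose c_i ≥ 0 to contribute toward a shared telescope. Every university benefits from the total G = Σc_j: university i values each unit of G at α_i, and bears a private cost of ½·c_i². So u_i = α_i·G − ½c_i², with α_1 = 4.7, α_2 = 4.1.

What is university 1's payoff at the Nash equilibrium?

30.315

University i's FOC: ∂u_i/∂c_i = α_i − c_i = 0, so c_i* = α_i.
NE contributions = (4.7, 4.1); G = 8.8.
u_1 = α_1·G − ½·(c_1)² = 4.7·8.8 − ½·4.7² = 30.315.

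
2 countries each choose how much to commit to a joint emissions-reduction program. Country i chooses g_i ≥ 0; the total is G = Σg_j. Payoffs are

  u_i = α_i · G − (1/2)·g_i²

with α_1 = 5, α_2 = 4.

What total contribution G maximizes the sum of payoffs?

Planner FOC: ∂(Σu_j)/∂g_i = (Σα_j) − g_i = 0, so g_i^SO = Σα_j = 9 for every i; G^SO = 18.

18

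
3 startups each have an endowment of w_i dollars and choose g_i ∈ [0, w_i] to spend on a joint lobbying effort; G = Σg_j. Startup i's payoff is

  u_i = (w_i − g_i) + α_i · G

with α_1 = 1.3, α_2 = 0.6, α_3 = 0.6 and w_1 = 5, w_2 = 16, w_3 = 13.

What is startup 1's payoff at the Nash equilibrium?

∂u_i/∂g_i = α_i − 1, so startup i contributes w_i if α_i > 1, else 0.
α_i > 1 for i ∈ {1}; NE contributions (5, 0, 0), G = 5.
u_1 = (5 − 5) + 1.3·5 = 6.5.

6.5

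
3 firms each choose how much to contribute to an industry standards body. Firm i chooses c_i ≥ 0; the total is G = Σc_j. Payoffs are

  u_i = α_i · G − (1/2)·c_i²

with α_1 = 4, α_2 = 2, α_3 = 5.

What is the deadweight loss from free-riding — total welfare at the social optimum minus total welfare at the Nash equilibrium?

Firm i's FOC: ∂u_i/∂c_i = α_i − c_i = 0, so c_i* = α_i.
NE contributions = (4, 2, 5); G = 11.
W^NE = (Σα)·G − ½Σα_i² = 11² − ½·45 = 98.5.
Planner sets c_i = Σα_j = 11 for every i, so G^SO = 3·11 = 33.
W^SO = (Σα)·G^SO − ½·3·(Σα)² = (3/2)·11² = 181.5.
Deadweight loss = W^SO − W^NE = 83.

83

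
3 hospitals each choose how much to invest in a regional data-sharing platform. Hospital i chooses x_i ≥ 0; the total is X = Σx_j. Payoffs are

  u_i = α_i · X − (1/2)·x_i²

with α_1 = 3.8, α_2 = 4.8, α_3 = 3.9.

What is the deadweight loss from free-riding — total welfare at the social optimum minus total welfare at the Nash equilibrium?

Hospital i's FOC: ∂u_i/∂x_i = α_i − x_i = 0, so x_i* = α_i.
NE contributions = (3.8, 4.8, 3.9); X = 12.5.
W^NE = (Σα)·X − ½Σα_i² = 12.5² − ½·52.69 = 129.905.
Planner sets x_i = Σα_j = 12.5 for every i, so X^SO = 3·12.5 = 37.5.
W^SO = (Σα)·X^SO − ½·3·(Σα)² = (3/2)·12.5² = 234.375.
Deadweight loss = W^SO − W^NE = 104.47.

104.47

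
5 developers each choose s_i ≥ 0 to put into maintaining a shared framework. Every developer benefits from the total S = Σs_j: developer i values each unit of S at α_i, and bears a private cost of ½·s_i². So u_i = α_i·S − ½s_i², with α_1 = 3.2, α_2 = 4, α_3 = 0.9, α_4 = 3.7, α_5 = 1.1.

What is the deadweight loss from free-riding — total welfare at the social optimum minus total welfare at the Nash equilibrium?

Developer i's FOC: ∂u_i/∂s_i = α_i − s_i = 0, so s_i* = α_i.
NE contributions = (3.2, 4, 0.9, 3.7, 1.1); S = 12.9.
W^NE = (Σα)·S − ½Σα_i² = 12.9² − ½·41.95 = 145.435.
Planner sets s_i = Σα_j = 12.9 for every i, so S^SO = 5·12.9 = 64.5.
W^SO = (Σα)·S^SO − ½·5·(Σα)² = (5/2)·12.9² = 416.025.
Deadweight loss = W^SO − W^NE = 270.59.

270.59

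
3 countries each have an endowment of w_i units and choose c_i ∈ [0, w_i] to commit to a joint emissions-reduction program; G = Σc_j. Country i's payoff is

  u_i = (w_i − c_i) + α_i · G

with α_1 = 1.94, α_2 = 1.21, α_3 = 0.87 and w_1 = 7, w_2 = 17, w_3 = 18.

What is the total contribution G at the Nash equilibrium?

∂u_i/∂c_i = α_i − 1, so country i contributes w_i if α_i > 1, else 0.
α_i > 1 for i ∈ {1, 2}; NE contributions (7, 17, 0), G = 24.

24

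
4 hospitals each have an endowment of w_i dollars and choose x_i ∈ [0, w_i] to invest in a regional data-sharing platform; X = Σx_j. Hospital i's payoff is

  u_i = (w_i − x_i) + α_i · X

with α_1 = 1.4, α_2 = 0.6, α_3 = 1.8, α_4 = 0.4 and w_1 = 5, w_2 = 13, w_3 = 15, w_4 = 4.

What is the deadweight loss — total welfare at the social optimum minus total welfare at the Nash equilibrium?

54.4

∂u_i/∂x_i = α_i − 1, so hospital i contributes w_i if α_i > 1, else 0.
α_i > 1 for i ∈ {1, 3}; NE contributions (5, 0, 15, 0), X = 20.
W^NE = Σw_i − X^NE + (Σα_i)·X^NE = 37 + 3.2·20 = 101.
Planner: ∂(Σu_j)/∂x_i = Σα_j − 1 = 3.2 > 0, so everyone contributes w_i; X^SO = 37, W^SO = 37 + 3.2·37 = 155.4.
Deadweight loss = 54.4.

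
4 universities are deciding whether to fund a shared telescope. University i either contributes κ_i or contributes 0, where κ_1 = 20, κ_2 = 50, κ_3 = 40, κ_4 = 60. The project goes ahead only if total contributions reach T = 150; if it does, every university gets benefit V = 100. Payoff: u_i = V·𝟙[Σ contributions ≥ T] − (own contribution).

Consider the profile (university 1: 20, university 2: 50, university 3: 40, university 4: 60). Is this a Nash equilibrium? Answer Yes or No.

Total = 170 ≥ 150: provided.
University 1 (pledges 20, payoff 80): dropping to 0 → total 150, payoff 100. Profitable deviation.

No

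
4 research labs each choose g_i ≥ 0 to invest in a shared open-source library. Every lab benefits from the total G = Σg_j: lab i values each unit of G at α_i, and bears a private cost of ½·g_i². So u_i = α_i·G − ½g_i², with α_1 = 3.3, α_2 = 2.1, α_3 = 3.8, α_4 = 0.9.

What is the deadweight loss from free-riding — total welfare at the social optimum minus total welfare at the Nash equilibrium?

117.285

Lab i's FOC: ∂u_i/∂g_i = α_i − g_i = 0, so g_i* = α_i.
NE contributions = (3.3, 2.1, 3.8, 0.9); G = 10.1.
W^NE = (Σα)·G − ½Σα_i² = 10.1² − ½·30.55 = 86.735.
Planner sets g_i = Σα_j = 10.1 for every i, so G^SO = 4·10.1 = 40.4.
W^SO = (Σα)·G^SO − ½·4·(Σα)² = (4/2)·10.1² = 204.02.
Deadweight loss = W^SO − W^NE = 117.285.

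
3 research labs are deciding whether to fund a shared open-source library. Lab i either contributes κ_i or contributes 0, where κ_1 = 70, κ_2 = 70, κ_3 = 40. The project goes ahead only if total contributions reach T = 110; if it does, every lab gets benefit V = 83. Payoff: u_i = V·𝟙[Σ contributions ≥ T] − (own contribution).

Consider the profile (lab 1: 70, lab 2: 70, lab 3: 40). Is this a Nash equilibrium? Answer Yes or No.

Total = 180 ≥ 110: provided.
Lab 1 (pledges 70, payoff 13): dropping to 0 → total 110, payoff 83. Profitable deviation.

No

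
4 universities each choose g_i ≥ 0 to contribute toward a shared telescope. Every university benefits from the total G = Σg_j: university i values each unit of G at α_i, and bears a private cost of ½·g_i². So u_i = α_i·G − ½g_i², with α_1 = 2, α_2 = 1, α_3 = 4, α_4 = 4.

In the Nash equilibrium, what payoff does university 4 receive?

36

University i's FOC: ∂u_i/∂g_i = α_i − g_i = 0, so g_i* = α_i.
NE contributions = (2, 1, 4, 4); G = 11.
u_4 = α_4·G − ½·(g_4)² = 4·11 − ½·4² = 36.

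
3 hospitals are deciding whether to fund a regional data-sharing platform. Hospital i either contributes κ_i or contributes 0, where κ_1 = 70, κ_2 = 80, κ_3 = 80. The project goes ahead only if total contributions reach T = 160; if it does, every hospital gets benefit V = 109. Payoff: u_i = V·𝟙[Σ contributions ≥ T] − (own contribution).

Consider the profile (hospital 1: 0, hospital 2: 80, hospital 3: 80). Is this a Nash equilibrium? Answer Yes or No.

Total = 160 ≥ 160: provided.
Hospital 1 (pledges 0, payoff 109): pledging 70 → total 230, payoff 39. No gain.
Hospital 2 (pledges 80, payoff 29): dropping to 0 → total 80, payoff 0. No gain.
Hospital 3 (pledges 80, payoff 29): dropping to 0 → total 80, payoff 0. No gain.

Yes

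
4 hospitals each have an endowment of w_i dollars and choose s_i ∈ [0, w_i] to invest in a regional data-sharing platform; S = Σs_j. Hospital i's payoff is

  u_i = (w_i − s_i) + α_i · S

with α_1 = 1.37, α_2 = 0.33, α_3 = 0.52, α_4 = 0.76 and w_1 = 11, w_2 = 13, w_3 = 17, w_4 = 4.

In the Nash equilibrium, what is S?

∂u_i/∂s_i = α_i − 1, so hospital i contributes w_i if α_i > 1, else 0.
α_i > 1 for i ∈ {1}; NE contributions (11, 0, 0, 0), S = 11.

11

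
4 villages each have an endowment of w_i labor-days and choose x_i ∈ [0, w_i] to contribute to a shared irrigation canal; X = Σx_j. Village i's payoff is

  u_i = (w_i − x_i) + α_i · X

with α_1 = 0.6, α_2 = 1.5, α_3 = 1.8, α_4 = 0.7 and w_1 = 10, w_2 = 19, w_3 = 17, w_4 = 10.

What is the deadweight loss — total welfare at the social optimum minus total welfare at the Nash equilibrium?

72

∂u_i/∂x_i = α_i − 1, so village i contributes w_i if α_i > 1, else 0.
α_i > 1 for i ∈ {2, 3}; NE contributions (0, 19, 17, 0), X = 36.
W^NE = Σw_i − X^NE + (Σα_i)·X^NE = 56 + 3.6·36 = 185.6.
Planner: ∂(Σu_j)/∂x_i = Σα_j − 1 = 3.6 > 0, so everyone contributes w_i; X^SO = 56, W^SO = 56 + 3.6·56 = 257.6.
Deadweight loss = 72.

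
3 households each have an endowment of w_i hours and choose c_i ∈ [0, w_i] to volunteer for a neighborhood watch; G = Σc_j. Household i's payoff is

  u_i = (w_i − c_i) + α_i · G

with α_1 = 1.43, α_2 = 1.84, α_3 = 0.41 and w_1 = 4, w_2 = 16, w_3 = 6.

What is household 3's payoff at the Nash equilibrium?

14.2

∂u_i/∂c_i = α_i − 1, so household i contributes w_i if α_i > 1, else 0.
α_i > 1 for i ∈ {1, 2}; NE contributions (4, 16, 0), G = 20.
u_3 = (6 − 0) + 0.41·20 = 14.2.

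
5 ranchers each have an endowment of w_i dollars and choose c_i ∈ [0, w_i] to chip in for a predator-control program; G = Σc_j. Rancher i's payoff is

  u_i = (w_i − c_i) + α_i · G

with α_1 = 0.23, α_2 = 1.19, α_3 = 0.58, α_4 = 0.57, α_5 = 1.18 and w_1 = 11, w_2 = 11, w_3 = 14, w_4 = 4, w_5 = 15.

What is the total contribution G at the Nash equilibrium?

∂u_i/∂c_i = α_i − 1, so rancher i contributes w_i if α_i > 1, else 0.
α_i > 1 for i ∈ {2, 5}; NE contributions (0, 11, 0, 0, 15), G = 26.

26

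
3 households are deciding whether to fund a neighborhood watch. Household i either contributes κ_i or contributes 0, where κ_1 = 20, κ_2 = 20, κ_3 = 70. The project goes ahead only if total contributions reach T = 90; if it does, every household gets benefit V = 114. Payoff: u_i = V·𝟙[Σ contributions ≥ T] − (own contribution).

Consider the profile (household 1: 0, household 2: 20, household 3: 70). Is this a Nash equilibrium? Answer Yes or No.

Total = 90 ≥ 90: provided.
Household 1 (pledges 0, payoff 114): pledging 20 → total 110, payoff 94. No gain.
Household 2 (pledges 20, payoff 94): dropping to 0 → total 70, payoff 0. No gain.
Household 3 (pledges 70, payoff 44): dropping to 0 → total 20, payoff 0. No gain.

Yes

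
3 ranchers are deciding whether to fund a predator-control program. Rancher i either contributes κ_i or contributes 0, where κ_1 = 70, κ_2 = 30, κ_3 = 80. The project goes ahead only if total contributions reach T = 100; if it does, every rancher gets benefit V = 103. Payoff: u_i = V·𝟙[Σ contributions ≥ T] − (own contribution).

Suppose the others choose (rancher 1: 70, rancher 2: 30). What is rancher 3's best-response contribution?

0

Others' total = 100 ≥ 100; contributing adds cost 80 for no extra benefit.
Best response: 0.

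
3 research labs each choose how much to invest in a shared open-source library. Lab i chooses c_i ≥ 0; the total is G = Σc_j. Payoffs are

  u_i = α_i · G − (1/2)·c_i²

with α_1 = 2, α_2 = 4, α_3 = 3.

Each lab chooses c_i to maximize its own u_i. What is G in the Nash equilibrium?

Lab i's FOC: ∂u_i/∂c_i = α_i − c_i = 0, so c_i* = α_i.
NE contributions = (2, 4, 3); G = 9.

9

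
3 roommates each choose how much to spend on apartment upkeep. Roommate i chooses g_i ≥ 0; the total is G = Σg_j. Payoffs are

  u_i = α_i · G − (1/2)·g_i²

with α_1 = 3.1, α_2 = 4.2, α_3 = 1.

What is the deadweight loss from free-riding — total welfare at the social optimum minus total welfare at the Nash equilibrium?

Roommate i's FOC: ∂u_i/∂g_i = α_i − g_i = 0, so g_i* = α_i.
NE contributions = (3.1, 4.2, 1); G = 8.3.
W^NE = (Σα)·G − ½Σα_i² = 8.3² − ½·28.25 = 54.765.
Planner sets g_i = Σα_j = 8.3 for every i, so G^SO = 3·8.3 = 24.9.
W^SO = (Σα)·G^SO − ½·3·(Σα)² = (3/2)·8.3² = 103.335.
Deadweight loss = W^SO − W^NE = 48.57.

48.57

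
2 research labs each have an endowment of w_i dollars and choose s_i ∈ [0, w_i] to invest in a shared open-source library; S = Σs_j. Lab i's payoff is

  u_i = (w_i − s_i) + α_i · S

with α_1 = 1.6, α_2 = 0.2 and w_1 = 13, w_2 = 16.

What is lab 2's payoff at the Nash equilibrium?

∂u_i/∂s_i = α_i − 1, so lab i contributes w_i if α_i > 1, else 0.
α_i > 1 for i ∈ {1}; NE contributions (13, 0), S = 13.
u_2 = (16 − 0) + 0.2·13 = 18.6.

18.6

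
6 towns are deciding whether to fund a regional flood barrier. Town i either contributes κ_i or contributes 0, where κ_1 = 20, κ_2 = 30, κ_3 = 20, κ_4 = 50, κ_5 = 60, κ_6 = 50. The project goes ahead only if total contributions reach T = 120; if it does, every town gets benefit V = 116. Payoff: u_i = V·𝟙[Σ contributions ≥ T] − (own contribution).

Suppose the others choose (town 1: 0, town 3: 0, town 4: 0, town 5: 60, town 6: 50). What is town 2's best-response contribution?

Others' total = 110. Contributing 30 brings total to 140 ≥ 120: gain V − κ_2 = 86.
Best response: 30.

30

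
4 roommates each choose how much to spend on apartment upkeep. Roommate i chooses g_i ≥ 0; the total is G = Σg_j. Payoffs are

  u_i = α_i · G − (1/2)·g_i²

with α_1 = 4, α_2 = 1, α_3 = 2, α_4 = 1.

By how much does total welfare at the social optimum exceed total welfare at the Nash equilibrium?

Roommate i's FOC: ∂u_i/∂g_i = α_i − g_i = 0, so g_i* = α_i.
NE contributions = (4, 1, 2, 1); G = 8.
W^NE = (Σα)·G − ½Σα_i² = 8² − ½·22 = 53.
Planner sets g_i = Σα_j = 8 for every i, so G^SO = 4·8 = 32.
W^SO = (Σα)·G^SO − ½·4·(Σα)² = (4/2)·8² = 128.
Deadweight loss = W^SO − W^NE = 75.

75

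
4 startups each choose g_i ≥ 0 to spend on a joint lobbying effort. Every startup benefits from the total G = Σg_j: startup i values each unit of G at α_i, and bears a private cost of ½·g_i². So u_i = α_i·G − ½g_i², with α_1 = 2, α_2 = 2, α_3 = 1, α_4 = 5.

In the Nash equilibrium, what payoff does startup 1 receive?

Startup i's FOC: ∂u_i/∂g_i = α_i − g_i = 0, so g_i* = α_i.
NE contributions = (2, 2, 1, 5); G = 10.
u_1 = α_1·G − ½·(g_1)² = 2·10 − ½·2² = 18.

18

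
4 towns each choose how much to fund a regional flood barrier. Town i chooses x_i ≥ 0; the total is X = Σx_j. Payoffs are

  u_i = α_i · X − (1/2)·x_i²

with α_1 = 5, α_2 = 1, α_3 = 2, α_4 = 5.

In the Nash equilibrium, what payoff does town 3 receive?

Town i's FOC: ∂u_i/∂x_i = α_i − x_i = 0, so x_i* = α_i.
NE contributions = (5, 1, 2, 5); X = 13.
u_3 = α_3·X − ½·(x_3)² = 2·13 − ½·2² = 24.

24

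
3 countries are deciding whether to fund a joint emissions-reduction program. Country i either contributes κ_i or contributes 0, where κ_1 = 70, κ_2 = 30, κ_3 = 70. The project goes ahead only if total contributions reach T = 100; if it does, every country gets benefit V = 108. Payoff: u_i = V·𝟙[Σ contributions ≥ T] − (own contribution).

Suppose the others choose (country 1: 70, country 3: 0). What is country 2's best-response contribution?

Others' total = 70. Contributing 30 brings total to 100 ≥ 100: gain V − κ_2 = 78.
Best response: 30.

30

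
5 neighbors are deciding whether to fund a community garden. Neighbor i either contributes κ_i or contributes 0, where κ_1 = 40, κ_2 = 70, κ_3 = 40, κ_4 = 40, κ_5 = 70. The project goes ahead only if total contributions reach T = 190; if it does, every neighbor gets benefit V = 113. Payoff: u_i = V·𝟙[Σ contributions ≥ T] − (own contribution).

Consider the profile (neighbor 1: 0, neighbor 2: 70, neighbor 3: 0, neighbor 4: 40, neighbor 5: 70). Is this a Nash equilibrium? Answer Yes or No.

Total = 180 < 190: not provided.
Neighbor 1 (pledges 0, payoff 0): pledging 40 → total 220, payoff 73. Profitable deviation.

No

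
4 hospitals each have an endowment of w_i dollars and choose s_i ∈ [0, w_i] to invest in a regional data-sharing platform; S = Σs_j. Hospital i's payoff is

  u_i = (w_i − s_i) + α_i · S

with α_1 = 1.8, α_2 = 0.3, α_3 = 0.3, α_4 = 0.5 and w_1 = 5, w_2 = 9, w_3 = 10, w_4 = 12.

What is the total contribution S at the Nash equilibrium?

5

∂u_i/∂s_i = α_i − 1, so hospital i contributes w_i if α_i > 1, else 0.
α_i > 1 for i ∈ {1}; NE contributions (5, 0, 0, 0), S = 5.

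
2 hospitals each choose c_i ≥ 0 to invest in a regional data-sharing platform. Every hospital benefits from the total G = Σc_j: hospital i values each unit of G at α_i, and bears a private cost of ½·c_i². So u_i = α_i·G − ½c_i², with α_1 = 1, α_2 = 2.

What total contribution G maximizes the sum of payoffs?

Planner FOC: ∂(Σu_j)/∂c_i = (Σα_j) − c_i = 0, so c_i^SO = Σα_j = 3 for every i; G^SO = 6.

6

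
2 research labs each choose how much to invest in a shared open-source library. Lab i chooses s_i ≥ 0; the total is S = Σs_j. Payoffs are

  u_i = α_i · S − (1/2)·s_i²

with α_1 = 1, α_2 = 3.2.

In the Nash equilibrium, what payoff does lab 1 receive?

Lab i's FOC: ∂u_i/∂s_i = α_i − s_i = 0, so s_i* = α_i.
NE contributions = (1, 3.2); S = 4.2.
u_1 = α_1·S − ½·(s_1)² = 1·4.2 − ½·1² = 3.7.

3.7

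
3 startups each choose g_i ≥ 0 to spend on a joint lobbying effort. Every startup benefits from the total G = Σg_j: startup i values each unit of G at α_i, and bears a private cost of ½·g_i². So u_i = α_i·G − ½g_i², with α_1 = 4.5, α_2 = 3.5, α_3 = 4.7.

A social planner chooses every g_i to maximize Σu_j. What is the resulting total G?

Planner FOC: ∂(Σu_j)/∂g_i = (Σα_j) − g_i = 0, so g_i^SO = Σα_j = 12.7 for every i; G^SO = 38.1.

38.1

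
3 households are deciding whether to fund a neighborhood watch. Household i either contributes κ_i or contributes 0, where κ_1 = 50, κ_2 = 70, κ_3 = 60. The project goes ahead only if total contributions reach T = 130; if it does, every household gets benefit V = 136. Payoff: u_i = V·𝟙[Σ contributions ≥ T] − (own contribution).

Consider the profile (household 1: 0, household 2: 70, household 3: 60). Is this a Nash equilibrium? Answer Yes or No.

Yes

Total = 130 ≥ 130: provided.
Household 1 (pledges 0, payoff 136): pledging 50 → total 180, payoff 86. No gain.
Household 2 (pledges 70, payoff 66): dropping to 0 → total 60, payoff 0. No gain.
Household 3 (pledges 60, payoff 76): dropping to 0 → total 70, payoff 0. No gain.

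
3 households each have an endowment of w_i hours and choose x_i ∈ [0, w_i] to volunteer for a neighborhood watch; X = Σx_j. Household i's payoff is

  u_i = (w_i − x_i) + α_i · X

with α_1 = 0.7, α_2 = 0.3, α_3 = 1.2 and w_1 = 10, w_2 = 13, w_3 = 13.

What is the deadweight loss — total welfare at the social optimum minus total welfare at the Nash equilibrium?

27.6

∂u_i/∂x_i = α_i − 1, so household i contributes w_i if α_i > 1, else 0.
α_i > 1 for i ∈ {3}; NE contributions (0, 0, 13), X = 13.
W^NE = Σw_i − X^NE + (Σα_i)·X^NE = 36 + 1.2·13 = 51.6.
Planner: ∂(Σu_j)/∂x_i = Σα_j − 1 = 1.2 > 0, so everyone contributes w_i; X^SO = 36, W^SO = 36 + 1.2·36 = 79.2.
Deadweight loss = 27.6.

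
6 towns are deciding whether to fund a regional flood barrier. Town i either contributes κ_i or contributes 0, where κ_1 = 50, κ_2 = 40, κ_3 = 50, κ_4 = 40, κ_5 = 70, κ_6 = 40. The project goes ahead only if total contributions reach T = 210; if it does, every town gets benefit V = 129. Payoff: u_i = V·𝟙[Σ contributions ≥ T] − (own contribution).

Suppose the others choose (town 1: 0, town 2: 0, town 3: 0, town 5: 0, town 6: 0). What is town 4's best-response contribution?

Others' total = 0. Even contributing 40 gives 40 < 210: no benefit either way.
Best response: 0.

0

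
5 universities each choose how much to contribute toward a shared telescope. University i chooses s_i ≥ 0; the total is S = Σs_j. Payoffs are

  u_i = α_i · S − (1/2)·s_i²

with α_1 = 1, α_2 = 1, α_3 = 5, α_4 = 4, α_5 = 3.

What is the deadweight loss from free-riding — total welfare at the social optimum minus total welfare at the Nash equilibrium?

320

University i's FOC: ∂u_i/∂s_i = α_i − s_i = 0, so s_i* = α_i.
NE contributions = (1, 1, 5, 4, 3); S = 14.
W^NE = (Σα)·S − ½Σα_i² = 14² − ½·52 = 170.
Planner sets s_i = Σα_j = 14 for every i, so S^SO = 5·14 = 70.
W^SO = (Σα)·S^SO − ½·5·(Σα)² = (5/2)·14² = 490.
Deadweight loss = W^SO − W^NE = 320.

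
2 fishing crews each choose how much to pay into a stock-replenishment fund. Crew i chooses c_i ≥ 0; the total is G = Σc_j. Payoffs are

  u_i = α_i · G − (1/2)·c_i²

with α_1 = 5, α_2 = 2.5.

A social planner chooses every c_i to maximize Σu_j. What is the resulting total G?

Planner FOC: ∂(Σu_j)/∂c_i = (Σα_j) − c_i = 0, so c_i^SO = Σα_j = 7.5 for every i; G^SO = 15.

15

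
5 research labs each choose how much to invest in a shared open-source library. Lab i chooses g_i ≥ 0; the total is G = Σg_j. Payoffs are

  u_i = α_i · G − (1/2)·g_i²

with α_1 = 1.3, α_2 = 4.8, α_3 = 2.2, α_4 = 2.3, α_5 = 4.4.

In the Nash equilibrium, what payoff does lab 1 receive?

Lab i's FOC: ∂u_i/∂g_i = α_i − g_i = 0, so g_i* = α_i.
NE contributions = (1.3, 4.8, 2.2, 2.3, 4.4); G = 15.
u_1 = α_1·G − ½·(g_1)² = 1.3·15 − ½·1.3² = 18.655.

18.655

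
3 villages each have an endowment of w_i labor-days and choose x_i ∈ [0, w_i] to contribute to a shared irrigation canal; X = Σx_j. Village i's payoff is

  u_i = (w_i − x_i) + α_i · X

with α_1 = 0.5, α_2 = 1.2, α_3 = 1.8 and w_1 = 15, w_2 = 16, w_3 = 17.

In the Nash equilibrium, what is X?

∂u_i/∂x_i = α_i − 1, so village i contributes w_i if α_i > 1, else 0.
α_i > 1 for i ∈ {2, 3}; NE contributions (0, 16, 17), X = 33.

33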